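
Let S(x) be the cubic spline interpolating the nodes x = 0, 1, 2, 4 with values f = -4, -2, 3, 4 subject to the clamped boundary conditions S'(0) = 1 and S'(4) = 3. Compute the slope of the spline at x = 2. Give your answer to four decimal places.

3.3636

Put M_i = S'' at the i-th knot. Here h = (1, 1, 2) and Δ = (2, 5, 1/2), so the interior equations h_(i-1)·M_(i-1) + 2(h_(i-1)+h_i)·M_i + h_i·M_(i+1) = 6(Δ_i − Δ_(i-1)) read
  1·M_0 + 4·M_1 + 1·M_2 = 6(Δ_1 - Δ_0) = 18
  1·M_1 + 6·M_2 + 2·M_3 = 6(Δ_2 - Δ_1) = -27
Clamped end conditions give two more equations: 2h_0·M_0 + h_0·M_1 = 6(Δ_0 - S'(0)) = 6 and h_2·M_2 + 2h_2·M_3 = 6(S'(4) - Δ_2) = 15.
Forward elimination and back-substitution give M_0 = -7/22, M_1 = 73/11, M_2 = -181/22, M_3 = 173/22.
On [2, 4], S'(x) = b_2 + 2c_2·(x - 2) + 3d_2·(x - 2)² with b_2 = Δ_2 - h_2(2M_2 + M_3)/6 = 37/11, c_2 = M_2/2 = -181/44, d_2 = (M_3 - M_2)/(6h_2) = 59/44. So S'(2) = 37/11.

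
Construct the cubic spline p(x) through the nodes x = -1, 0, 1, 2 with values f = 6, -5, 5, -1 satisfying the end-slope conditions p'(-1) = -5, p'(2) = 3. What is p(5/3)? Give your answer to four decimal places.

Write M_i for p''(x_i). With h_i = 1, 1, 1 and divided differences Δ_i = -11, 10, -6, the continuity of p' gives the tridiagonal system
  1·M_0 + 4·M_1 + 1·M_2 = 6(Δ_1 - Δ_0) = 126
  1·M_1 + 4·M_2 + 1·M_3 = 6(Δ_2 - Δ_1) = -96
Clamped end conditions give two more equations: 2h_0·M_0 + h_0·M_1 = 6(Δ_0 - p'(-1)) = -36 and h_2·M_2 + 2h_2·M_3 = 6(p'(2) - Δ_2) = 54.
Solving: M_0 = -688/15, M_1 = 836/15, M_2 = -766/15, M_3 = 788/15.
On [1, 2], p(x) = 5 + 34/15·(x - 1) - 383/15·(x - 1)² + 259/15·(x - 1)³.
With (x - 1) = 2/3: p(5/3) = 113/405.

0.2790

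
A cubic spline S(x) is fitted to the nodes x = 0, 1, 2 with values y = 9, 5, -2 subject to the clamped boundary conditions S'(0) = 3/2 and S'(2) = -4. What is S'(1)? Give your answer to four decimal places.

Put m_i = S'' at the i-th knot. Here h = (1, 1) and Δ = (-4, -7), so the interior equations h_(i-1)·m_(i-1) + 2(h_(i-1)+h_i)·m_i + h_i·m_(i+1) = 6(Δ_i − Δ_(i-1)) read
  1·m_0 + 4·m_1 + 1·m_2 = 6(Δ_1 - Δ_0) = -18
Clamped end conditions give two more equations: 2h_0·m_0 + h_0·m_1 = 6(Δ_0 - S'(0)) = -33 and h_1·m_1 + 2h_1·m_2 = 6(S'(2) - Δ_1) = 18.
Solving: m_0 = -59/4, m_1 = -7/2, m_2 = 43/4.
On [1, 2], S'(x) = b_1 + 2c_1·(x - 1) + 3d_1·(x - 1)² with b_1 = Δ_1 - h_1(2m_1 + m_2)/6 = -61/8, c_1 = m_1/2 = -7/4, d_1 = (m_2 - m_1)/(6h_1) = 19/8. So S'(1) = -61/8.

-7.6250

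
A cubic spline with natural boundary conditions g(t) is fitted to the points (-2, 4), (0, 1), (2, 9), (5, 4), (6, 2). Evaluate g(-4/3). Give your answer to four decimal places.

Put m_i = g'' at the i-th knot. Here h = (2, 2, 3, 1) and Δ = (-3/2, 4, -5/3, -2), so the interior equations h_(i-1)·m_(i-1) + 2(h_(i-1)+h_i)·m_i + h_i·m_(i+1) = 6(Δ_i − Δ_(i-1)) read
  2·m_0 + 8·m_1 + 2·m_2 = 6(Δ_1 - Δ_0) = 33
  2·m_1 + 10·m_2 + 3·m_3 = 6(Δ_2 - Δ_1) = -34
  3·m_2 + 8·m_3 + 1·m_4 = 6(Δ_3 - Δ_2) = -2
Natural end conditions: m_0 = m_4 = 0.
Hence m_0 = 0, m_1 = 2875/536, m_2 = -332/67, m_3 = 431/268, m_4 = 0.
On [-2, 0], g(t) = 4 - 5287/1608·(t + 2) + 0·(t + 2)² + 2875/6432·(t + 2)³.
With (t + 2) = 2/3: g(-4/3) = 10531/5427.

1.9405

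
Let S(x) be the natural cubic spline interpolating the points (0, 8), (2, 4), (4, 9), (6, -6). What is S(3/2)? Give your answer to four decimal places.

Put M_i = S'' at the i-th knot. Here h = (2, 2, 2) and Δ = (-2, 5/2, -15/2), so the interior equations h_(i-1)·M_(i-1) + 2(h_(i-1)+h_i)·M_i + h_i·M_(i+1) = 6(Δ_i − Δ_(i-1)) read
  2·M_0 + 8·M_1 + 2·M_2 = 6(Δ_1 - Δ_0) = 27
  2·M_1 + 8·M_2 + 2·M_3 = 6(Δ_2 - Δ_1) = -60
Natural end conditions: M_0 = M_3 = 0.
Forward elimination and back-substitution give M_0 = 0, M_1 = 28/5, M_2 = -89/10, M_3 = 0.
On [0, 2], S(x) = 8 - 58/15·x + 0·x² + 7/15·x³.
With x = 3/2: S(3/2) = 151/40.

3.7750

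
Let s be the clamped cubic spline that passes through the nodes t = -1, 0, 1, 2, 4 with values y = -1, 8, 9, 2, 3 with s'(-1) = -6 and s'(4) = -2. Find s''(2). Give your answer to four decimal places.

12.3171

Put M_i = s'' at the i-th knot. Here h = (1, 1, 1, 2) and Δ = (9, 1, -7, 1/2), so the interior equations h_(i-1)·M_(i-1) + 2(h_(i-1)+h_i)·M_i + h_i·M_(i+1) = 6(Δ_i − Δ_(i-1)) read
  1·M_0 + 4·M_1 + 1·M_2 = 6(Δ_1 - Δ_0) = -48
  1·M_1 + 4·M_2 + 1·M_3 = 6(Δ_2 - Δ_1) = -48
  1·M_2 + 6·M_3 + 2·M_4 = 6(Δ_3 - Δ_2) = 45
Clamped end conditions give two more equations: 2h_0·M_0 + h_0·M_1 = 6(Δ_0 - s'(-1)) = 90 and h_3·M_3 + 2h_3·M_4 = 6(s'(4) - Δ_3) = -15.
Forward elimination and back-substitution give M_0 = 4673/82, M_1 = -983/41, M_2 = -745/82, M_3 = 505/41, M_4 = -1625/164.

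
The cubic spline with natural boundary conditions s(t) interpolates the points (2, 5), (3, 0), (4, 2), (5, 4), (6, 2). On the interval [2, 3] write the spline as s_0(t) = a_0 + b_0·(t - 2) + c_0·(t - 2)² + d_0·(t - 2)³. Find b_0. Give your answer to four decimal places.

Let m_i = s''(x_i). Step sizes h_i = 1, 1, 1, 1; slopes of the chords Δ_i = (y_(i+1) - y_i)/h_i = -5, 2, 2, -2.
  1·m_0 + 4·m_1 + 1·m_2 = 6(Δ_1 - Δ_0) = 42
  1·m_1 + 4·m_2 + 1·m_3 = 6(Δ_2 - Δ_1) = 0
  1·m_2 + 4·m_3 + 1·m_4 = 6(Δ_3 - Δ_2) = -24
Natural end conditions: m_0 = m_4 = 0.
Solving the tridiagonal system: m_0 = 0, m_1 = 303/28, m_2 = -9/7, m_3 = -159/28, m_4 = 0.
On [2, 3], with s_0(t) = a_0 + b_0·(t - 2) + c_0·(t - 2)² + d_0·(t - 2)³: c_0 = m_0/2 = 0, d_0 = (m_1 - m_0)/(6h_0) = 101/56, b_0 = Δ_0 - h_0(2m_0 + m_1)/6 = -381/56.

-6.8036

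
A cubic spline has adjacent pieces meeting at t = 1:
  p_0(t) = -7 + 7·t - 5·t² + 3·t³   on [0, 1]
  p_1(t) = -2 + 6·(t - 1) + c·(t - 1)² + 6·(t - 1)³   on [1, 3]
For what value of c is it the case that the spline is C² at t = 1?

p_0''(t) = -10 + 18·t, so p_0''(1) = 8. On the right, p_1''(1) = 2c, so c = 4.

4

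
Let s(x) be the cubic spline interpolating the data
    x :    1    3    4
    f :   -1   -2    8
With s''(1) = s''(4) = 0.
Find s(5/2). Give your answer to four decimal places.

Let M_i = s''(x_i). Step sizes h_i = 2, 1; slopes of the chords Δ_i = (y_(i+1) - y_i)/h_i = -1/2, 10.
  2·M_0 + 6·M_1 + 1·M_2 = 6(Δ_1 - Δ_0) = 63
Natural end conditions: M_0 = M_2 = 0.
Forward elimination and back-substitution give M_0 = 0, M_1 = 21/2, M_2 = 0.
On [1, 3], s(x) = -1 - 4·(x - 1) + 0·(x - 1)² + 7/8·(x - 1)³.
With (x - 1) = 3/2: s(5/2) = -259/64.

-4.0469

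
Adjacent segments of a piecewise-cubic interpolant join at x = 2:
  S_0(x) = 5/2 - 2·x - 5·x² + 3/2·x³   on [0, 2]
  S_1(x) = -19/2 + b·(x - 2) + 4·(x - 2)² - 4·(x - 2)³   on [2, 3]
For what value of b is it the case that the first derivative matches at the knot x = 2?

S_0'(x) = -2 - 10·x + 9/2·x², so S_0'(2) = -4. On the right, S_1'(2) = b, so b = -4.

-4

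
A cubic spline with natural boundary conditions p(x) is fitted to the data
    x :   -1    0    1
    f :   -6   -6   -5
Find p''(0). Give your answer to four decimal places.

With m_i denoting the second derivative at x_i, h_i = 1, 1, and Δ_i = (y_(i+1) − y_i)/h_i = 0, 1:
  1·m_0 + 4·m_1 + 1·m_2 = 6(Δ_1 - Δ_0) = 6
Natural end conditions: m_0 = m_2 = 0.
Forward elimination and back-substitution give m_0 = 0, m_1 = 3/2, m_2 = 0.

1.5000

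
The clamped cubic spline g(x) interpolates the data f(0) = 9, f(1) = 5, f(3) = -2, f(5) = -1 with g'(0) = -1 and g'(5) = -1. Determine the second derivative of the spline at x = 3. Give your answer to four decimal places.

Let M_i = g''(x_i). Step sizes h_i = 1, 2, 2; slopes of the chords Δ_i = (y_(i+1) - y_i)/h_i = -4, -7/2, 1/2.
  1·M_0 + 6·M_1 + 2·M_2 = 6(Δ_1 - Δ_0) = 3
  2·M_1 + 8·M_2 + 2·M_3 = 6(Δ_2 - Δ_1) = 24
Clamped end conditions give two more equations: 2h_0·M_0 + h_0·M_1 = 6(Δ_0 - g'(0)) = -18 and h_2·M_2 + 2h_2·M_3 = 6(g'(5) - Δ_2) = -9.
Solving: M_0 = -216/23, M_1 = 18/23, M_2 = 177/46, M_3 = -96/23.

3.8478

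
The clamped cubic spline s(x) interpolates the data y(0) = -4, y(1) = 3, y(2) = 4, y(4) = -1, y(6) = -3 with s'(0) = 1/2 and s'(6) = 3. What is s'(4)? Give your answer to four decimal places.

Write σ_i for s''(x_i). With h_i = 1, 1, 2, 2 and divided differences Δ_i = 7, 1, -5/2, -1, the continuity of s' gives the tridiagonal system
  1·σ_0 + 4·σ_1 + 1·σ_2 = 6(Δ_1 - Δ_0) = -36
  1·σ_1 + 6·σ_2 + 2·σ_3 = 6(Δ_2 - Δ_1) = -21
  2·σ_2 + 8·σ_3 + 2·σ_4 = 6(Δ_3 - Δ_2) = 9
Clamped end conditions give two more equations: 2h_0·σ_0 + h_0·σ_1 = 6(Δ_0 - s'(0)) = 39 and h_3·σ_3 + 2h_3·σ_4 = 6(s'(6) - Δ_3) = 24.
Forward elimination and back-substitution give σ_0 = 1147/42, σ_1 = -328/21, σ_2 = -5/6, σ_3 = -4/21, σ_4 = 128/21.
On [4, 6], s'(x) = b_3 + 2c_3·(x - 4) + 3d_3·(x - 4)² with b_3 = Δ_3 - h_3(2σ_3 + σ_4)/6 = -61/21, c_3 = σ_3/2 = -2/21, d_3 = (σ_4 - σ_3)/(6h_3) = 11/21. So s'(4) = -61/21.

-2.9048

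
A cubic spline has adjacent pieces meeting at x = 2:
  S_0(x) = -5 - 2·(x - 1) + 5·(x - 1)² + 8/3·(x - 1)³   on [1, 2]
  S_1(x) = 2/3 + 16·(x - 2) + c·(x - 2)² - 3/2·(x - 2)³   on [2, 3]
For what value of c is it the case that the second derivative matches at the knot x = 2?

S_0''(x) = 10 + 16·(x - 1), so S_0''(2) = 26. On the right, S_1''(2) = 2c, so c = 13.

13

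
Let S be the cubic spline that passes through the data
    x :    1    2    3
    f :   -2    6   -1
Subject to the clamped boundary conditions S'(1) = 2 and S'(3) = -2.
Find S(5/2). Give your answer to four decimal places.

2.8438

Put M_i = S'' at the i-th knot. Here h = (1, 1) and Δ = (8, -7), so the interior equations h_(i-1)·M_(i-1) + 2(h_(i-1)+h_i)·M_i + h_i·M_(i+1) = 6(Δ_i − Δ_(i-1)) read
  1·M_0 + 4·M_1 + 1·M_2 = 6(Δ_1 - Δ_0) = -90
Clamped end conditions give two more equations: 2h_0·M_0 + h_0·M_1 = 6(Δ_0 - S'(1)) = 36 and h_1·M_1 + 2h_1·M_2 = 6(S'(3) - Δ_1) = 30.
Forward elimination and back-substitution give M_0 = 77/2, M_1 = -41, M_2 = 71/2.
On [2, 3], S(x) = 6 + 3/4·(x - 2) - 41/2·(x - 2)² + 51/4·(x - 2)³.
With (x - 2) = 1/2: S(5/2) = 91/32.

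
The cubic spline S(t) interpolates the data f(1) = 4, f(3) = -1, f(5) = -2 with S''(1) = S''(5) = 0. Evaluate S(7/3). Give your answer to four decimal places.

Put M_i = S'' at the i-th knot. Here h = (2, 2) and Δ = (-5/2, -1/2), so the interior equations h_(i-1)·M_(i-1) + 2(h_(i-1)+h_i)·M_i + h_i·M_(i+1) = 6(Δ_i − Δ_(i-1)) read
  2·M_0 + 8·M_1 + 2·M_2 = 6(Δ_1 - Δ_0) = 12
Natural end conditions: M_0 = M_2 = 0.
Solving: M_0 = 0, M_1 = 3/2, M_2 = 0.
On [1, 3], S(t) = 4 - 3·(t - 1) + 0·(t - 1)² + 1/8·(t - 1)³.
With (t - 1) = 4/3: S(7/3) = 8/27.

0.2963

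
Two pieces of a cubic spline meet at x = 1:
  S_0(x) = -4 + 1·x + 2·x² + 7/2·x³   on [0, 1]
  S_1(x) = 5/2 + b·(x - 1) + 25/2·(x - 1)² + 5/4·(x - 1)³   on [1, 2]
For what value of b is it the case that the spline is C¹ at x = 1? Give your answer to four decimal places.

S_0'(x) = 1 + 4·x + 21/2·x², so S_0'(1) = 31/2. On the right, S_1'(1) = b, so b = 31/2.

15.5000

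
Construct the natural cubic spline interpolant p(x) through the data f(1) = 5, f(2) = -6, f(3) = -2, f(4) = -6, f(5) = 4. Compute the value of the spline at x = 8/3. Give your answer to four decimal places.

Put m_i = p'' at the i-th knot. Here h = (1, 1, 1, 1) and Δ = (-11, 4, -4, 10), so the interior equations h_(i-1)·m_(i-1) + 2(h_(i-1)+h_i)·m_i + h_i·m_(i+1) = 6(Δ_i − Δ_(i-1)) read
  1·m_0 + 4·m_1 + 1·m_2 = 6(Δ_1 - Δ_0) = 90
  1·m_1 + 4·m_2 + 1·m_3 = 6(Δ_2 - Δ_1) = -48
  1·m_2 + 4·m_3 + 1·m_4 = 6(Δ_3 - Δ_2) = 84
Natural end conditions: m_0 = m_4 = 0.
Solving the tridiagonal system: m_0 = 0, m_1 = 813/28, m_2 = -183/7, m_3 = 771/28, m_4 = 0.
On [2, 3], p(x) = -6 - 37/28·(x - 2) + 813/56·(x - 2)² - 515/56·(x - 2)³.
With (x - 2) = 2/3: p(8/3) = -596/189.

-3.1534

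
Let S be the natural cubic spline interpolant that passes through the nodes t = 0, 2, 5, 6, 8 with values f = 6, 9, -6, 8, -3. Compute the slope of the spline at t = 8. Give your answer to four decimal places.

-13.1635

Let M_i = S''(x_i). Step sizes h_i = 2, 3, 1, 2; slopes of the chords Δ_i = (y_(i+1) - y_i)/h_i = 3/2, -5, 14, -11/2.
  2·M_0 + 10·M_1 + 3·M_2 = 6(Δ_1 - Δ_0) = -39
  3·M_1 + 8·M_2 + 1·M_3 = 6(Δ_2 - Δ_1) = 114
  1·M_2 + 6·M_3 + 2·M_4 = 6(Δ_3 - Δ_2) = -117
Natural end conditions: M_0 = M_4 = 0.
Forward elimination and back-substitution give M_0 = 0, M_1 = -1059/104, M_2 = 1089/52, M_3 = -2391/104, M_4 = 0.
On [6, 8], S'(t) = b_3 + 2c_3·(t - 6) + 3d_3·(t - 6)² with b_3 = Δ_3 - h_3(2M_3 + M_4)/6 = 511/52, c_3 = M_3/2 = -2391/208, d_3 = (M_4 - M_3)/(6h_3) = 797/416. So S'(8) = -1369/104.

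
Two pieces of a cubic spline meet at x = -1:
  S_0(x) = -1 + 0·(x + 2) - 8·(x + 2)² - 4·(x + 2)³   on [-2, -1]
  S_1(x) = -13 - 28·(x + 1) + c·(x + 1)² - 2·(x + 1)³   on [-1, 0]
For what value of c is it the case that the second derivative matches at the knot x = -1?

-20

S_0''(x) = -16 - 24·(x + 2), so S_0''(-1) = -40. On the right, S_1''(-1) = 2c, so c = -20.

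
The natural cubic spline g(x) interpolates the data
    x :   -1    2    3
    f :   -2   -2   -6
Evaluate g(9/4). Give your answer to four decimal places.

-2.8359

With M_i denoting the second derivative at x_i, h_i = 3, 1, and Δ_i = (y_(i+1) − y_i)/h_i = 0, -4:
  3·M_0 + 8·M_1 + 1·M_2 = 6(Δ_1 - Δ_0) = -24
Natural end conditions: M_0 = M_2 = 0.
Solving the tridiagonal system: M_0 = 0, M_1 = -3, M_2 = 0.
On [2, 3], g(x) = -2 - 3·(x - 2) - 3/2·(x - 2)² + 1/2·(x - 2)³.
With (x - 2) = 1/4: g(9/4) = -363/128.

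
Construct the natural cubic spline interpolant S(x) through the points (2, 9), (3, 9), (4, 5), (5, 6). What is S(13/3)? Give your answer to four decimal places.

4.7407

With σ_i denoting the second derivative at x_i, h_i = 1, 1, 1, and Δ_i = (y_(i+1) − y_i)/h_i = 0, -4, 1:
  1·σ_0 + 4·σ_1 + 1·σ_2 = 6(Δ_1 - Δ_0) = -24
  1·σ_1 + 4·σ_2 + 1·σ_3 = 6(Δ_2 - Δ_1) = 30
Natural end conditions: σ_0 = σ_3 = 0.
Forward elimination and back-substitution give σ_0 = 0, σ_1 = -42/5, σ_2 = 48/5, σ_3 = 0.
On [4, 5], S(x) = 5 - 11/5·(x - 4) + 24/5·(x - 4)² - 8/5·(x - 4)³.
With (x - 4) = 1/3: S(13/3) = 128/27.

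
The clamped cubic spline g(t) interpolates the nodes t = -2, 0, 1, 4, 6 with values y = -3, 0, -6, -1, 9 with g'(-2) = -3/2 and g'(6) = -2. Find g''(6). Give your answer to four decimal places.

-11.7206

Write m_i for g''(x_i). With h_i = 2, 1, 3, 2 and divided differences Δ_i = 3/2, -6, 5/3, 5, the continuity of g' gives the tridiagonal system
  2·m_0 + 6·m_1 + 1·m_2 = 6(Δ_1 - Δ_0) = -45
  1·m_1 + 8·m_2 + 3·m_3 = 6(Δ_2 - Δ_1) = 46
  3·m_2 + 10·m_3 + 2·m_4 = 6(Δ_3 - Δ_2) = 20
Clamped end conditions give two more equations: 2h_0·m_0 + h_0·m_1 = 6(Δ_0 - g'(-2)) = 18 and h_3·m_3 + 2h_3·m_4 = 6(g'(6) - Δ_3) = -42.
Forward elimination and back-substitution give m_0 = 2149/204, m_1 = -1231/102, m_2 = 647/102, m_3 = 83/34, m_4 = -797/68.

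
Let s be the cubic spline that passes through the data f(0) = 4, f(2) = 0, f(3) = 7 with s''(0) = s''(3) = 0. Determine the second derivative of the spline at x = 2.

Put m_i = s'' at the i-th knot. Here h = (2, 1) and Δ = (-2, 7), so the interior equations h_(i-1)·m_(i-1) + 2(h_(i-1)+h_i)·m_i + h_i·m_(i+1) = 6(Δ_i − Δ_(i-1)) read
  2·m_0 + 6·m_1 + 1·m_2 = 6(Δ_1 - Δ_0) = 54
Natural end conditions: m_0 = m_2 = 0.
Forward elimination and back-substitution give m_0 = 0, m_1 = 9, m_2 = 0.

9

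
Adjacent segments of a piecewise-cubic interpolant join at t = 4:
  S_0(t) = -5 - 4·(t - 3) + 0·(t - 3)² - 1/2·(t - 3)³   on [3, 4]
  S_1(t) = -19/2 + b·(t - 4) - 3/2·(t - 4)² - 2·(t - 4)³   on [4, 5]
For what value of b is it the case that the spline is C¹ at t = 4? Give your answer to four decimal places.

-5.5000

S_0'(t) = -4 + 0·(t - 3) - 3/2·(t - 3)², so S_0'(4) = -11/2. On the right, S_1'(4) = b, so b = -11/2.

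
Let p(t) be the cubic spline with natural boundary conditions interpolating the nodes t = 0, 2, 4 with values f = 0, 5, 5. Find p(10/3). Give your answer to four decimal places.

Put m_i = p'' at the i-th knot. Here h = (2, 2) and Δ = (5/2, 0), so the interior equations h_(i-1)·m_(i-1) + 2(h_(i-1)+h_i)·m_i + h_i·m_(i+1) = 6(Δ_i − Δ_(i-1)) read
  2·m_0 + 8·m_1 + 2·m_2 = 6(Δ_1 - Δ_0) = -15
Natural end conditions: m_0 = m_2 = 0.
Hence m_0 = 0, m_1 = -15/8, m_2 = 0.
On [2, 4], p(t) = 5 + 5/4·(t - 2) - 15/16·(t - 2)² + 5/32·(t - 2)³.
With (t - 2) = 4/3: p(10/3) = 145/27.

5.3704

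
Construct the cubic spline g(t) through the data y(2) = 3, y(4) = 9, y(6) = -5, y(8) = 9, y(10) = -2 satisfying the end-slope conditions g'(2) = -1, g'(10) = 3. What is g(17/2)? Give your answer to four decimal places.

7.0578

Write σ_i for g''(x_i). With h_i = 2, 2, 2, 2 and divided differences Δ_i = 3, -7, 7, -11/2, the continuity of g' gives the tridiagonal system
  2·σ_0 + 8·σ_1 + 2·σ_2 = 6(Δ_1 - Δ_0) = -60
  2·σ_1 + 8·σ_2 + 2·σ_3 = 6(Δ_2 - Δ_1) = 84
  2·σ_2 + 8·σ_3 + 2·σ_4 = 6(Δ_3 - Δ_2) = -75
Clamped end conditions give two more equations: 2h_0·σ_0 + h_0·σ_1 = 6(Δ_0 - g'(2)) = 24 and h_3·σ_3 + 2h_3·σ_4 = 6(g'(10) - Δ_3) = 51.
Hence σ_0 = 1559/112, σ_1 = -887/56, σ_2 = 311/16, σ_3 = -1115/56, σ_4 = 2543/112.
On [8, 10], g(t) = 9 + 23/112·(t - 8) - 1115/112·(t - 8)² + 1591/448·(t - 8)³.
With (t - 8) = 1/2: g(17/2) = 25295/3584.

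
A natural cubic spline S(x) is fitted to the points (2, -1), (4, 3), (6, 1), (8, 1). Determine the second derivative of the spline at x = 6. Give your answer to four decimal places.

With σ_i denoting the second derivative at x_i, h_i = 2, 2, 2, and Δ_i = (y_(i+1) − y_i)/h_i = 2, -1, 0:
  2·σ_0 + 8·σ_1 + 2·σ_2 = 6(Δ_1 - Δ_0) = -18
  2·σ_1 + 8·σ_2 + 2·σ_3 = 6(Δ_2 - Δ_1) = 6
Natural end conditions: σ_0 = σ_3 = 0.
Forward elimination and back-substitution give σ_0 = 0, σ_1 = -13/5, σ_2 = 7/5, σ_3 = 0.

1.4000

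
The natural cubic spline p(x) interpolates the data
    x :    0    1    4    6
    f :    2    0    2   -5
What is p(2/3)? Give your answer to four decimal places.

0.4624

With M_i denoting the second derivative at x_i, h_i = 1, 3, 2, and Δ_i = (y_(i+1) − y_i)/h_i = -2, 2/3, -7/2:
  1·M_0 + 8·M_1 + 3·M_2 = 6(Δ_1 - Δ_0) = 16
  3·M_1 + 10·M_2 + 2·M_3 = 6(Δ_2 - Δ_1) = -25
Natural end conditions: M_0 = M_3 = 0.
Solving: M_0 = 0, M_1 = 235/71, M_2 = -248/71, M_3 = 0.
On [0, 1], p(x) = 2 - 1087/426·x + 0·x² + 235/426·x³.
With x = 2/3: p(2/3) = 2659/5751.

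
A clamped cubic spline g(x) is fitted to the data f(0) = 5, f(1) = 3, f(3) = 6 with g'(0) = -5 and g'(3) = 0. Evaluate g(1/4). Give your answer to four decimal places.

Put m_i = g'' at the i-th knot. Here h = (1, 2) and Δ = (-2, 3/2), so the interior equations h_(i-1)·m_(i-1) + 2(h_(i-1)+h_i)·m_i + h_i·m_(i+1) = 6(Δ_i − Δ_(i-1)) read
  1·m_0 + 6·m_1 + 2·m_2 = 6(Δ_1 - Δ_0) = 21
Clamped end conditions give two more equations: 2h_0·m_0 + h_0·m_1 = 6(Δ_0 - g'(0)) = 18 and h_1·m_1 + 2h_1·m_2 = 6(g'(3) - Δ_1) = -9.
Solving: m_0 = 43/6, m_1 = 11/3, m_2 = -49/12.
On [0, 1], g(x) = 5 - 5·x + 43/12·x² - 7/12·x³.
With x = 1/4: g(1/4) = 1015/256.

3.9648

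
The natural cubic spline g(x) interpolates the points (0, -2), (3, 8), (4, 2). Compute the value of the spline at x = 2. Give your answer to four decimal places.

8.5556

Let m_i = g''(x_i). Step sizes h_i = 3, 1; slopes of the chords Δ_i = (y_(i+1) - y_i)/h_i = 10/3, -6.
  3·m_0 + 8·m_1 + 1·m_2 = 6(Δ_1 - Δ_0) = -56
Natural end conditions: m_0 = m_2 = 0.
Solving: m_0 = 0, m_1 = -7, m_2 = 0.
On [0, 3], g(x) = -2 + 41/6·x + 0·x² - 7/18·x³.
With x = 2: g(2) = 77/9.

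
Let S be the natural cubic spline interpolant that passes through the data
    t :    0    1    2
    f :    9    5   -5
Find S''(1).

-9

Put M_i = S'' at the i-th knot. Here h = (1, 1) and Δ = (-4, -10), so the interior equations h_(i-1)·M_(i-1) + 2(h_(i-1)+h_i)·M_i + h_i·M_(i+1) = 6(Δ_i − Δ_(i-1)) read
  1·M_0 + 4·M_1 + 1·M_2 = 6(Δ_1 - Δ_0) = -36
Natural end conditions: M_0 = M_2 = 0.
Solving: M_0 = 0, M_1 = -9, M_2 = 0.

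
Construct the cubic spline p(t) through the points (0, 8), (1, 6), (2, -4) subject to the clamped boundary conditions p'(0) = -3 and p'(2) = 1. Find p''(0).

Let M_i = p''(x_i). Step sizes h_i = 1, 1; slopes of the chords Δ_i = (y_(i+1) - y_i)/h_i = -2, -10.
  1·M_0 + 4·M_1 + 1·M_2 = 6(Δ_1 - Δ_0) = -48
Clamped end conditions give two more equations: 2h_0·M_0 + h_0·M_1 = 6(Δ_0 - p'(0)) = 6 and h_1·M_1 + 2h_1·M_2 = 6(p'(2) - Δ_1) = 66.
Hence M_0 = 17, M_1 = -28, M_2 = 47.

17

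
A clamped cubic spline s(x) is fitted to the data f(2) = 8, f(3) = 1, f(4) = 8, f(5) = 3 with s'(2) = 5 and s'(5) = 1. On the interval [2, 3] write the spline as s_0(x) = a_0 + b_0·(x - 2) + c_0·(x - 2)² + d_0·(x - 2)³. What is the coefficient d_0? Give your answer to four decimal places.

Put M_i = s'' at the i-th knot. Here h = (1, 1, 1) and Δ = (-7, 7, -5), so the interior equations h_(i-1)·M_(i-1) + 2(h_(i-1)+h_i)·M_i + h_i·M_(i+1) = 6(Δ_i − Δ_(i-1)) read
  1·M_0 + 4·M_1 + 1·M_2 = 6(Δ_1 - Δ_0) = 84
  1·M_1 + 4·M_2 + 1·M_3 = 6(Δ_2 - Δ_1) = -72
Clamped end conditions give two more equations: 2h_0·M_0 + h_0·M_1 = 6(Δ_0 - s'(2)) = -72 and h_2·M_2 + 2h_2·M_3 = 6(s'(5) - Δ_2) = 36.
Hence M_0 = -176/3, M_1 = 136/3, M_2 = -116/3, M_3 = 112/3.
On [2, 3], with s_0(x) = a_0 + b_0·(x - 2) + c_0·(x - 2)² + d_0·(x - 2)³: c_0 = M_0/2 = -88/3, d_0 = (M_1 - M_0)/(6h_0) = 52/3, b_0 = Δ_0 - h_0(2M_0 + M_1)/6 = 5.

17.3333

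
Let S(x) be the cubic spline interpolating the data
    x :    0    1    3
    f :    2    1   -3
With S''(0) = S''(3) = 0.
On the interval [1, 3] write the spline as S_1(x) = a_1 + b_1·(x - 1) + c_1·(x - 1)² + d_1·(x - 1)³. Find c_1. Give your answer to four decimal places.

-0.5000

With σ_i denoting the second derivative at x_i, h_i = 1, 2, and Δ_i = (y_(i+1) − y_i)/h_i = -1, -2:
  1·σ_0 + 6·σ_1 + 2·σ_2 = 6(Δ_1 - Δ_0) = -6
Natural end conditions: σ_0 = σ_2 = 0.
Solving the tridiagonal system: σ_0 = 0, σ_1 = -1, σ_2 = 0.
On [1, 3], with S_1(x) = a_1 + b_1·(x - 1) + c_1·(x - 1)² + d_1·(x - 1)³: c_1 = σ_1/2 = -1/2, d_1 = (σ_2 - σ_1)/(6h_1) = 1/12, b_1 = Δ_1 - h_1(2σ_1 + σ_2)/6 = -4/3.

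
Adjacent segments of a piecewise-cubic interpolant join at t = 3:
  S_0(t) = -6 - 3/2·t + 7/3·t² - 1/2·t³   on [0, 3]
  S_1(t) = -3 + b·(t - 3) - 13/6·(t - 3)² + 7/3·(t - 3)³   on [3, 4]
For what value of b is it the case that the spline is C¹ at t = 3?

-1

S_0'(t) = -3/2 + 14/3·t - 3/2·t², so S_0'(3) = -1. On the right, S_1'(3) = b, so b = -1.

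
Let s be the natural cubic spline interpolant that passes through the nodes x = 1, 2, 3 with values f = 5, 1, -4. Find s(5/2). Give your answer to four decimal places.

-1.4063

With M_i denoting the second derivative at x_i, h_i = 1, 1, and Δ_i = (y_(i+1) − y_i)/h_i = -4, -5:
  1·M_0 + 4·M_1 + 1·M_2 = 6(Δ_1 - Δ_0) = -6
Natural end conditions: M_0 = M_2 = 0.
Forward elimination and back-substitution give M_0 = 0, M_1 = -3/2, M_2 = 0.
On [2, 3], s(x) = 1 - 9/2·(x - 2) - 3/4·(x - 2)² + 1/4·(x - 2)³.
With (x - 2) = 1/2: s(5/2) = -45/32.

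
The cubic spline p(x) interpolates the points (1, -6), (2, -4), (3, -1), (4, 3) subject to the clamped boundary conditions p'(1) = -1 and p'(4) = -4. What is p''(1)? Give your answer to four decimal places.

10.8000

With m_i denoting the second derivative at x_i, h_i = 1, 1, 1, and Δ_i = (y_(i+1) − y_i)/h_i = 2, 3, 4:
  1·m_0 + 4·m_1 + 1·m_2 = 6(Δ_1 - Δ_0) = 6
  1·m_1 + 4·m_2 + 1·m_3 = 6(Δ_2 - Δ_1) = 6
Clamped end conditions give two more equations: 2h_0·m_0 + h_0·m_1 = 6(Δ_0 - p'(1)) = 18 and h_2·m_2 + 2h_2·m_3 = 6(p'(4) - Δ_2) = -48.
Solving the tridiagonal system: m_0 = 54/5, m_1 = -18/5, m_2 = 48/5, m_3 = -144/5.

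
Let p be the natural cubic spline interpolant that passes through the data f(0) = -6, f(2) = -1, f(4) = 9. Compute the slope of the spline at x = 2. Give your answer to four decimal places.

Let M_i = p''(x_i). Step sizes h_i = 2, 2; slopes of the chords Δ_i = (y_(i+1) - y_i)/h_i = 5/2, 5.
  2·M_0 + 8·M_1 + 2·M_2 = 6(Δ_1 - Δ_0) = 15
Natural end conditions: M_0 = M_2 = 0.
Solving the tridiagonal system: M_0 = 0, M_1 = 15/8, M_2 = 0.
On [2, 4], p'(x) = b_1 + 2c_1·(x - 2) + 3d_1·(x - 2)² with b_1 = Δ_1 - h_1(2M_1 + M_2)/6 = 15/4, c_1 = M_1/2 = 15/16, d_1 = (M_2 - M_1)/(6h_1) = -5/32. So p'(2) = 15/4.

3.7500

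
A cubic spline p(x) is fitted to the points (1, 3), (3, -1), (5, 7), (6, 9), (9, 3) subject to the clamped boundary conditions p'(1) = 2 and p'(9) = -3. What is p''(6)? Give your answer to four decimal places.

Put M_i = p'' at the i-th knot. Here h = (2, 2, 1, 3) and Δ = (-2, 4, 2, -2), so the interior equations h_(i-1)·M_(i-1) + 2(h_(i-1)+h_i)·M_i + h_i·M_(i+1) = 6(Δ_i − Δ_(i-1)) read
  2·M_0 + 8·M_1 + 2·M_2 = 6(Δ_1 - Δ_0) = 36
  2·M_1 + 6·M_2 + 1·M_3 = 6(Δ_2 - Δ_1) = -12
  1·M_2 + 8·M_3 + 3·M_4 = 6(Δ_3 - Δ_2) = -24
Clamped end conditions give two more equations: 2h_0·M_0 + h_0·M_1 = 6(Δ_0 - p'(1)) = -24 and h_3·M_3 + 2h_3·M_4 = 6(p'(9) - Δ_3) = -6.
Solving the tridiagonal system: M_0 = -803/80, M_1 = 323/40, M_2 = -341/80, M_3 = -103/40, M_4 = 23/80.

-2.5750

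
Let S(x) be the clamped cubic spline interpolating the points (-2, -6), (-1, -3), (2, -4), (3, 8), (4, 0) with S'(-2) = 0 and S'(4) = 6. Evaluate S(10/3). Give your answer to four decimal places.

5.1878

Let σ_i = S''(x_i). Step sizes h_i = 1, 3, 1, 1; slopes of the chords Δ_i = (y_(i+1) - y_i)/h_i = 3, -1/3, 12, -8.
  1·σ_0 + 8·σ_1 + 3·σ_2 = 6(Δ_1 - Δ_0) = -20
  3·σ_1 + 8·σ_2 + 1·σ_3 = 6(Δ_2 - Δ_1) = 74
  1·σ_2 + 4·σ_3 + 1·σ_4 = 6(Δ_3 - Δ_2) = -120
Clamped end conditions give two more equations: 2h_0·σ_0 + h_0·σ_1 = 6(Δ_0 - S'(-2)) = 18 and h_3·σ_3 + 2h_3·σ_4 = 6(S'(4) - Δ_3) = 84.
Forward elimination and back-substitution give σ_0 = 854/57, σ_1 = -682/57, σ_2 = 1154/57, σ_3 = -2968/57, σ_4 = 3878/57.
On [3, 4], S(x) = 8 - 113/57·(x - 3) - 1484/57·(x - 3)² + 1141/57·(x - 3)³.
With (x - 3) = 1/3: S(10/3) = 7984/1539.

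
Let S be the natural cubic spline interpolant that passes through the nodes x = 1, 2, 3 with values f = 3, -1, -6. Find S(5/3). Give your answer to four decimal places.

Write M_i for S''(x_i). With h_i = 1, 1 and divided differences Δ_i = -4, -5, the continuity of S' gives the tridiagonal system
  1·M_0 + 4·M_1 + 1·M_2 = 6(Δ_1 - Δ_0) = -6
Natural end conditions: M_0 = M_2 = 0.
Solving: M_0 = 0, M_1 = -3/2, M_2 = 0.
On [1, 2], S(x) = 3 - 15/4·(x - 1) + 0·(x - 1)² - 1/4·(x - 1)³.
With (x - 1) = 2/3: S(5/3) = 23/54.

0.4259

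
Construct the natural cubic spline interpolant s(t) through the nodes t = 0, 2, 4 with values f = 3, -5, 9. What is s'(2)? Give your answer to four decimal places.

Let M_i = s''(x_i). Step sizes h_i = 2, 2; slopes of the chords Δ_i = (y_(i+1) - y_i)/h_i = -4, 7.
  2·M_0 + 8·M_1 + 2·M_2 = 6(Δ_1 - Δ_0) = 66
Natural end conditions: M_0 = M_2 = 0.
Solving the tridiagonal system: M_0 = 0, M_1 = 33/4, M_2 = 0.
On [2, 4], s'(t) = b_1 + 2c_1·(t - 2) + 3d_1·(t - 2)² with b_1 = Δ_1 - h_1(2M_1 + M_2)/6 = 3/2, c_1 = M_1/2 = 33/8, d_1 = (M_2 - M_1)/(6h_1) = -11/16. So s'(2) = 3/2.

1.5000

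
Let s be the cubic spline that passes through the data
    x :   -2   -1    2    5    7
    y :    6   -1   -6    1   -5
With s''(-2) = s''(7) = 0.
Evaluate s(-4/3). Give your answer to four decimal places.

1.1365

With σ_i denoting the second derivative at x_i, h_i = 1, 3, 3, 2, and Δ_i = (y_(i+1) − y_i)/h_i = -7, -5/3, 7/3, -3:
  1·σ_0 + 8·σ_1 + 3·σ_2 = 6(Δ_1 - Δ_0) = 32
  3·σ_1 + 12·σ_2 + 3·σ_3 = 6(Δ_2 - Δ_1) = 24
  3·σ_2 + 10·σ_3 + 2·σ_4 = 6(Δ_3 - Δ_2) = -32
Natural end conditions: σ_0 = σ_4 = 0.
Hence σ_0 = 0, σ_1 = 424/133, σ_2 = 288/133, σ_3 = -512/133, σ_4 = 0.
On [-2, -1], s(x) = 6 - 3005/399·(x + 2) + 0·(x + 2)² + 212/399·(x + 2)³.
With (x + 2) = 2/3: s(-4/3) = 12244/10773.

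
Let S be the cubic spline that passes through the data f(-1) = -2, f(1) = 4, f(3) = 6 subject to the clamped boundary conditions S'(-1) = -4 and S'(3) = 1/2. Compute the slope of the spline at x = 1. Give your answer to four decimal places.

Let M_i = S''(x_i). Step sizes h_i = 2, 2; slopes of the chords Δ_i = (y_(i+1) - y_i)/h_i = 3, 1.
  2·M_0 + 8·M_1 + 2·M_2 = 6(Δ_1 - Δ_0) = -12
Clamped end conditions give two more equations: 2h_0·M_0 + h_0·M_1 = 6(Δ_0 - S'(-1)) = 42 and h_1·M_1 + 2h_1·M_2 = 6(S'(3) - Δ_1) = -3.
Solving: M_0 = 105/8, M_1 = -21/4, M_2 = 15/8.
On [1, 3], S'(x) = b_1 + 2c_1·(x - 1) + 3d_1·(x - 1)² with b_1 = Δ_1 - h_1(2M_1 + M_2)/6 = 31/8, c_1 = M_1/2 = -21/8, d_1 = (M_2 - M_1)/(6h_1) = 19/32. So S'(1) = 31/8.

3.8750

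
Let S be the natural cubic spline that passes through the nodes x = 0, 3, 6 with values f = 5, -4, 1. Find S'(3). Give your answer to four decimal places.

With m_i denoting the second derivative at x_i, h_i = 3, 3, and Δ_i = (y_(i+1) − y_i)/h_i = -3, 5/3:
  3·m_0 + 12·m_1 + 3·m_2 = 6(Δ_1 - Δ_0) = 28
Natural end conditions: m_0 = m_2 = 0.
Hence m_0 = 0, m_1 = 7/3, m_2 = 0.
On [3, 6], S'(x) = b_1 + 2c_1·(x - 3) + 3d_1·(x - 3)² with b_1 = Δ_1 - h_1(2m_1 + m_2)/6 = -2/3, c_1 = m_1/2 = 7/6, d_1 = (m_2 - m_1)/(6h_1) = -7/54. So S'(3) = -2/3.

-0.6667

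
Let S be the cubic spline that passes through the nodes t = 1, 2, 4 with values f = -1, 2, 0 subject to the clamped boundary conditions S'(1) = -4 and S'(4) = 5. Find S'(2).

3

Write σ_i for S''(x_i). With h_i = 1, 2 and divided differences Δ_i = 3, -1, the continuity of S' gives the tridiagonal system
  1·σ_0 + 6·σ_1 + 2·σ_2 = 6(Δ_1 - Δ_0) = -24
Clamped end conditions give two more equations: 2h_0·σ_0 + h_0·σ_1 = 6(Δ_0 - S'(1)) = 42 and h_1·σ_1 + 2h_1·σ_2 = 6(S'(4) - Δ_1) = 36.
Hence σ_0 = 28, σ_1 = -14, σ_2 = 16.
On [2, 4], S'(t) = b_1 + 2c_1·(t - 2) + 3d_1·(t - 2)² with b_1 = Δ_1 - h_1(2σ_1 + σ_2)/6 = 3, c_1 = σ_1/2 = -7, d_1 = (σ_2 - σ_1)/(6h_1) = 5/2. So S'(2) = 3.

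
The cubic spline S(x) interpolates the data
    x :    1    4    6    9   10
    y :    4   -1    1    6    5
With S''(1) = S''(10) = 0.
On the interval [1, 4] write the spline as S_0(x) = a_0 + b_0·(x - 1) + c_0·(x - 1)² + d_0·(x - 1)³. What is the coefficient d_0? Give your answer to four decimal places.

With σ_i denoting the second derivative at x_i, h_i = 3, 2, 3, 1, and Δ_i = (y_(i+1) − y_i)/h_i = -5/3, 1, 5/3, -1:
  3·σ_0 + 10·σ_1 + 2·σ_2 = 6(Δ_1 - Δ_0) = 16
  2·σ_1 + 10·σ_2 + 3·σ_3 = 6(Δ_2 - Δ_1) = 4
  3·σ_2 + 8·σ_3 + 1·σ_4 = 6(Δ_3 - Δ_2) = -16
Natural end conditions: σ_0 = σ_4 = 0.
Hence σ_0 = 0, σ_1 = 488/339, σ_2 = 272/339, σ_3 = -260/113, σ_4 = 0.
On [1, 4], with S_0(x) = a_0 + b_0·(x - 1) + c_0·(x - 1)² + d_0·(x - 1)³: c_0 = σ_0/2 = 0, d_0 = (σ_1 - σ_0)/(6h_0) = 244/3051, b_0 = Δ_0 - h_0(2σ_0 + σ_1)/6 = -809/339.

0.0800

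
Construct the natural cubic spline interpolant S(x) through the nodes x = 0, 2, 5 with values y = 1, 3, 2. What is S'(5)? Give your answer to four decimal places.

-0.7333

Let M_i = S''(x_i). Step sizes h_i = 2, 3; slopes of the chords Δ_i = (y_(i+1) - y_i)/h_i = 1, -1/3.
  2·M_0 + 10·M_1 + 3·M_2 = 6(Δ_1 - Δ_0) = -8
Natural end conditions: M_0 = M_2 = 0.
Hence M_0 = 0, M_1 = -4/5, M_2 = 0.
On [2, 5], S'(x) = b_1 + 2c_1·(x - 2) + 3d_1·(x - 2)² with b_1 = Δ_1 - h_1(2M_1 + M_2)/6 = 7/15, c_1 = M_1/2 = -2/5, d_1 = (M_2 - M_1)/(6h_1) = 2/45. So S'(5) = -11/15.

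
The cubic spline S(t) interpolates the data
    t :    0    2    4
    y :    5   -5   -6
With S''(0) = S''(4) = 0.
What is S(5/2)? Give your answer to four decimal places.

With σ_i denoting the second derivative at x_i, h_i = 2, 2, and Δ_i = (y_(i+1) − y_i)/h_i = -5, -1/2:
  2·σ_0 + 8·σ_1 + 2·σ_2 = 6(Δ_1 - Δ_0) = 27
Natural end conditions: σ_0 = σ_2 = 0.
Solving: σ_0 = 0, σ_1 = 27/8, σ_2 = 0.
On [2, 4], S(t) = -5 - 11/4·(t - 2) + 27/16·(t - 2)² - 9/32·(t - 2)³.
With (t - 2) = 1/2: S(5/2) = -1533/256.

-5.9883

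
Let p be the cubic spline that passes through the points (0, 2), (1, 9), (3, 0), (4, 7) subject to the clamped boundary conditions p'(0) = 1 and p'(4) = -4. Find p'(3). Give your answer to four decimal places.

Let m_i = p''(x_i). Step sizes h_i = 1, 2, 1; slopes of the chords Δ_i = (y_(i+1) - y_i)/h_i = 7, -9/2, 7.
  1·m_0 + 6·m_1 + 2·m_2 = 6(Δ_1 - Δ_0) = -69
  2·m_1 + 6·m_2 + 1·m_3 = 6(Δ_2 - Δ_1) = 69
Clamped end conditions give two more equations: 2h_0·m_0 + h_0·m_1 = 6(Δ_0 - p'(0)) = 36 and h_2·m_2 + 2h_2·m_3 = 6(p'(4) - Δ_2) = -66.
Forward elimination and back-substitution give m_0 = 31, m_1 = -26, m_2 = 28, m_3 = -47.
On [3, 4], p'(t) = b_2 + 2c_2·(t - 3) + 3d_2·(t - 3)² with b_2 = Δ_2 - h_2(2m_2 + m_3)/6 = 11/2, c_2 = m_2/2 = 14, d_2 = (m_3 - m_2)/(6h_2) = -25/2. So p'(3) = 11/2.

5.5000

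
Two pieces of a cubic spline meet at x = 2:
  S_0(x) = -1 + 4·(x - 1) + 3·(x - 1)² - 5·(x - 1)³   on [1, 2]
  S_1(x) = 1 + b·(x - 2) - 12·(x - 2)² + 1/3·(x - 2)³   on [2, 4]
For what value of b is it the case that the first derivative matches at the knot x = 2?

-5

S_0'(x) = 4 + 6·(x - 1) - 15·(x - 1)², so S_0'(2) = -5. On the right, S_1'(2) = b, so b = -5.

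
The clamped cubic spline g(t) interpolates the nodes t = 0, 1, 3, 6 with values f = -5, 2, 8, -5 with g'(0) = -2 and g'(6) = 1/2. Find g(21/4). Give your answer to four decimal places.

-3.5868

Let M_i = g''(x_i). Step sizes h_i = 1, 2, 3; slopes of the chords Δ_i = (y_(i+1) - y_i)/h_i = 7, 3, -13/3.
  1·M_0 + 6·M_1 + 2·M_2 = 6(Δ_1 - Δ_0) = -24
  2·M_1 + 10·M_2 + 3·M_3 = 6(Δ_2 - Δ_1) = -44
Clamped end conditions give two more equations: 2h_0·M_0 + h_0·M_1 = 6(Δ_0 - g'(0)) = 54 and h_2·M_2 + 2h_2·M_3 = 6(g'(6) - Δ_2) = 29.
Solving the tridiagonal system: M_0 = 1750/57, M_1 = -422/57, M_2 = -293/57, M_3 = 422/57.
On [3, 6], g(t) = 8 - 55/19·(t - 3) - 293/114·(t - 3)² + 715/1026·(t - 3)³.
With (t - 3) = 9/4: g(21/4) = -8723/2432.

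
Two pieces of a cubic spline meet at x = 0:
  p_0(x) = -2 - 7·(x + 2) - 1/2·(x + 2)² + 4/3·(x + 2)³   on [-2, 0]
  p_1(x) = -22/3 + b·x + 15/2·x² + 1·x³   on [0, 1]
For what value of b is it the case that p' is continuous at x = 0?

p_0'(x) = -7 - 1·(x + 2) + 4·(x + 2)², so p_0'(0) = 7. On the right, p_1'(0) = b, so b = 7.

7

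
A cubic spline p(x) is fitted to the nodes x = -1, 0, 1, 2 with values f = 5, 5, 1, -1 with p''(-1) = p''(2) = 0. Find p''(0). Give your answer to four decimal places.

Put M_i = p'' at the i-th knot. Here h = (1, 1, 1) and Δ = (0, -4, -2), so the interior equations h_(i-1)·M_(i-1) + 2(h_(i-1)+h_i)·M_i + h_i·M_(i+1) = 6(Δ_i − Δ_(i-1)) read
  1·M_0 + 4·M_1 + 1·M_2 = 6(Δ_1 - Δ_0) = -24
  1·M_1 + 4·M_2 + 1·M_3 = 6(Δ_2 - Δ_1) = 12
Natural end conditions: M_0 = M_3 = 0.
Solving the tridiagonal system: M_0 = 0, M_1 = -36/5, M_2 = 24/5, M_3 = 0.

-7.2000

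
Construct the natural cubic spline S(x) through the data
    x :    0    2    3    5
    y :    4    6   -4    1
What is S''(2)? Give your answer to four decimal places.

-13.4571

Write M_i for S''(x_i). With h_i = 2, 1, 2 and divided differences Δ_i = 1, -10, 5/2, the continuity of S' gives the tridiagonal system
  2·M_0 + 6·M_1 + 1·M_2 = 6(Δ_1 - Δ_0) = -66
  1·M_1 + 6·M_2 + 2·M_3 = 6(Δ_2 - Δ_1) = 75
Natural end conditions: M_0 = M_3 = 0.
Forward elimination and back-substitution give M_0 = 0, M_1 = -471/35, M_2 = 516/35, M_3 = 0.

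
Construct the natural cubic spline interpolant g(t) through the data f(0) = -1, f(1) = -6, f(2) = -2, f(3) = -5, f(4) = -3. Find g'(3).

With M_i denoting the second derivative at x_i, h_i = 1, 1, 1, 1, and Δ_i = (y_(i+1) − y_i)/h_i = -5, 4, -3, 2:
  1·M_0 + 4·M_1 + 1·M_2 = 6(Δ_1 - Δ_0) = 54
  1·M_1 + 4·M_2 + 1·M_3 = 6(Δ_2 - Δ_1) = -42
  1·M_2 + 4·M_3 + 1·M_4 = 6(Δ_3 - Δ_2) = 30
Natural end conditions: M_0 = M_4 = 0.
Forward elimination and back-substitution give M_0 = 0, M_1 = 18, M_2 = -18, M_3 = 12, M_4 = 0.
On [3, 4], g'(t) = b_3 + 2c_3·(t - 3) + 3d_3·(t - 3)² with b_3 = Δ_3 - h_3(2M_3 + M_4)/6 = -2, c_3 = M_3/2 = 6, d_3 = (M_4 - M_3)/(6h_3) = -2. So g'(3) = -2.

-2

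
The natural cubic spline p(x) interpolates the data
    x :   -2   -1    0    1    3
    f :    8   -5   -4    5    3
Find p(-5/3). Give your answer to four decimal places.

With M_i denoting the second derivative at x_i, h_i = 1, 1, 1, 2, and Δ_i = (y_(i+1) − y_i)/h_i = -13, 1, 9, -1:
  1·M_0 + 4·M_1 + 1·M_2 = 6(Δ_1 - Δ_0) = 84
  1·M_1 + 4·M_2 + 1·M_3 = 6(Δ_2 - Δ_1) = 48
  1·M_2 + 6·M_3 + 2·M_4 = 6(Δ_3 - Δ_2) = -60
Natural end conditions: M_0 = M_4 = 0.
Solving: M_0 = 0, M_1 = 792/43, M_2 = 444/43, M_3 = -504/43, M_4 = 0.
On [-2, -1], p(x) = 8 - 691/43·(x + 2) + 0·(x + 2)² + 132/43·(x + 2)³.
With (x + 2) = 1/3: p(-5/3) = 1067/387.

2.7571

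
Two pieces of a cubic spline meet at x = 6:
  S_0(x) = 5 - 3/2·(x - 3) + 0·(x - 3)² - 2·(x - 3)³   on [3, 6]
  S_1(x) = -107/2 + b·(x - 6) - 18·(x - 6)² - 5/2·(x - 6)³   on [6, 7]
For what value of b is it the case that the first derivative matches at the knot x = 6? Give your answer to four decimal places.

S_0'(x) = -3/2 + 0·(x - 3) - 6·(x - 3)², so S_0'(6) = -111/2. On the right, S_1'(6) = b, so b = -111/2.

-55.5000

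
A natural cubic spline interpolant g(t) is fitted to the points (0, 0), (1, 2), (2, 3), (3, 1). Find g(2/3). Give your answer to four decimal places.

1.3580

Write σ_i for g''(x_i). With h_i = 1, 1, 1 and divided differences Δ_i = 2, 1, -2, the continuity of g' gives the tridiagonal system
  1·σ_0 + 4·σ_1 + 1·σ_2 = 6(Δ_1 - Δ_0) = -6
  1·σ_1 + 4·σ_2 + 1·σ_3 = 6(Δ_2 - Δ_1) = -18
Natural end conditions: σ_0 = σ_3 = 0.
Hence σ_0 = 0, σ_1 = -2/5, σ_2 = -22/5, σ_3 = 0.
On [0, 1], g(t) = 0 + 31/15·t + 0·t² - 1/15·t³.
With t = 2/3: g(2/3) = 110/81.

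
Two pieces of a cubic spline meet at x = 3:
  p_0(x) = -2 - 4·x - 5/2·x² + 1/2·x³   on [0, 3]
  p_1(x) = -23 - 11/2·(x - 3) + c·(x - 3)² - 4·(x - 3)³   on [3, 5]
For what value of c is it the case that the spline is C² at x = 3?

2

p_0''(x) = -5 + 3·x, so p_0''(3) = 4. On the right, p_1''(3) = 2c, so c = 2.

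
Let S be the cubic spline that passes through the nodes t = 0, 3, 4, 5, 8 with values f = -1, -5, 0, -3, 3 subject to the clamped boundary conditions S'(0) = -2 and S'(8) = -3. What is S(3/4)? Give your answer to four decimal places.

-3.1780

With M_i denoting the second derivative at x_i, h_i = 3, 1, 1, 3, and Δ_i = (y_(i+1) − y_i)/h_i = -4/3, 5, -3, 2:
  3·M_0 + 8·M_1 + 1·M_2 = 6(Δ_1 - Δ_0) = 38
  1·M_1 + 4·M_2 + 1·M_3 = 6(Δ_2 - Δ_1) = -48
  1·M_2 + 8·M_3 + 3·M_4 = 6(Δ_3 - Δ_2) = 30
Clamped end conditions give two more equations: 2h_0·M_0 + h_0·M_1 = 6(Δ_0 - S'(0)) = 4 and h_3·M_3 + 2h_3·M_4 = 6(S'(8) - Δ_3) = -30.
Forward elimination and back-substitution give M_0 = -1049/312, M_1 = 419/52, M_2 = -131/8, M_3 = 491/52, M_4 = -1011/104.
On [0, 3], S(t) = -1 - 2·t - 1049/624·t² + 3563/5616·t³.
With t = 3/4: S(3/4) = -42305/13312.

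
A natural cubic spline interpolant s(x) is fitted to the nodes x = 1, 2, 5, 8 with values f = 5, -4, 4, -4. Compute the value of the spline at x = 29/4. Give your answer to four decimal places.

-0.1169

With m_i denoting the second derivative at x_i, h_i = 1, 3, 3, and Δ_i = (y_(i+1) − y_i)/h_i = -9, 8/3, -8/3:
  1·m_0 + 8·m_1 + 3·m_2 = 6(Δ_1 - Δ_0) = 70
  3·m_1 + 12·m_2 + 3·m_3 = 6(Δ_2 - Δ_1) = -32
Natural end conditions: m_0 = m_3 = 0.
Solving the tridiagonal system: m_0 = 0, m_1 = 312/29, m_2 = -466/87, m_3 = 0.
On [5, 8], s(x) = 4 + 78/29·(x - 5) - 233/87·(x - 5)² + 233/783·(x - 5)³.
With (x - 5) = 9/4: s(29/4) = -217/1856.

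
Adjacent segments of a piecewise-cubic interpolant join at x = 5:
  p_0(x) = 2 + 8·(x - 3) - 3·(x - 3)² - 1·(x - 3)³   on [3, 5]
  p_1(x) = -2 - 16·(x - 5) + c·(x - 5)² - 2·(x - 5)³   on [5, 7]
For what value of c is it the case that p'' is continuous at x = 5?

-9

p_0''(x) = -6 - 6·(x - 3), so p_0''(5) = -18. On the right, p_1''(5) = 2c, so c = -9.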